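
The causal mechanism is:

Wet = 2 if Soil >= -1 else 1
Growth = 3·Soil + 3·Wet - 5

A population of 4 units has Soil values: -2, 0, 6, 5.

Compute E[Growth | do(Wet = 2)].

Under do(Wet=2), Wet's equation is replaced by Wet=2 for every unit. Per-unit Growth: -5, 1, 19, 16. Mean = 7.75.

7.75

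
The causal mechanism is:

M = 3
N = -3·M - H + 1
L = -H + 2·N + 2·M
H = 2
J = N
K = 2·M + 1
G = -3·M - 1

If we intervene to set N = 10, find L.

24

The intervention breaks the incoming arrows to N: N = -3·M - H + 1 no longer applies, and N = 10.
L = -H + 2·N + 2·M  [with H=2, N=10, M=3]  = 24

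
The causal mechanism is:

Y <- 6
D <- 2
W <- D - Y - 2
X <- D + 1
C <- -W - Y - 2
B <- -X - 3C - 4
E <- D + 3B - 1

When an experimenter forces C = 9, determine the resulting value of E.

Under do(C=9), the mechanism C <- -W - Y - 2 is discarded; C is fixed at 9.
X = D + 1  [with D=2]  = 3
B = -X - 3C - 4  [with X=3, C=9]  = -34
E = D + 3B - 1  [with D=2, B=-34]  = -101

-101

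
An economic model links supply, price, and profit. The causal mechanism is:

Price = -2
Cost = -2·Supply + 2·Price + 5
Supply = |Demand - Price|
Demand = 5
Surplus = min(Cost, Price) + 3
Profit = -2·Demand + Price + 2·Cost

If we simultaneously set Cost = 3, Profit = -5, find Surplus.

The joint intervention fixes Cost = 3, Profit = -5, removing each variable's own equation.
Surplus = min(Cost, Price) + 3  [with Cost=3, Price=-2]  = 1

1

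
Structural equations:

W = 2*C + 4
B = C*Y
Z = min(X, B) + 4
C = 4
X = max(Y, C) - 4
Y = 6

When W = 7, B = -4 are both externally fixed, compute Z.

0

The joint intervention fixes W = 7, B = -4, removing each variable's own equation.
X = max(Y, C) - 4  [with Y=6, C=4]  = 2
Z = min(X, B) + 4  [with X=2, B=-4]  = 0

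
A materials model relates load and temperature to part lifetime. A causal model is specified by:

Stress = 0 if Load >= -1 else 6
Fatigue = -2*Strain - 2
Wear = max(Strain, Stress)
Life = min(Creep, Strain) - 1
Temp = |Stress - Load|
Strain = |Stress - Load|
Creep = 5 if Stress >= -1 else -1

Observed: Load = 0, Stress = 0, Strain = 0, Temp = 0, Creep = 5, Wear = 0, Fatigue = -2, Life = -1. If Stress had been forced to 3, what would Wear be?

Under do(Stress=3), the mechanism Stress = 0 if Load >= -1 else 6 is discarded; Stress is fixed at 3.
Strain = |Stress - Load|  [with Stress=3, Load=0]  = 3
Wear = max(Strain, Stress)  [with Strain=3, Stress=3]  = 3

3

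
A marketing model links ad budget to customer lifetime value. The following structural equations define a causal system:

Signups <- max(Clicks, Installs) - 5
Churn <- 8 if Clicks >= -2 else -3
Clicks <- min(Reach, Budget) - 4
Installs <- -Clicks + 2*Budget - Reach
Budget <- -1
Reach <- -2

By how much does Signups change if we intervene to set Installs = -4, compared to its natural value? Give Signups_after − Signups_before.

-10

Intervening sets Installs = -4 and removes its equation (Installs <- -Clicks + 2*Budget - Reach).
Clicks = min(Reach, Budget) - 4  [with Reach=-2, Budget=-1]  = -6
Signups = max(Clicks, Installs) - 5  [with Clicks=-6, Installs=-4]  = -9
Without intervention: Clicks = min(Reach, Budget) - 4  [with Reach=-2, Budget=-1]  = -6; Installs = -Clicks + 2*Budget - Reach  [with Clicks=-6, Budget=-1, Reach=-2]  = 6; Signups = max(Clicks, Installs) - 5  [with Clicks=-6, Installs=6]  = 1.
Change = -9 − 1 = -10.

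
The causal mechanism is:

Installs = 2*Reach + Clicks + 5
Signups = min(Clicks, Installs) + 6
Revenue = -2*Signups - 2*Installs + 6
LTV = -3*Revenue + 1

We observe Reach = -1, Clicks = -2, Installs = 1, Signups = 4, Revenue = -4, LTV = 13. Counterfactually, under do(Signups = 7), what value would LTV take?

Under do(Signups=7), the mechanism Signups = min(Clicks, Installs) + 6 is discarded; Signups is fixed at 7.
Installs = 2*Reach + Clicks + 5  [with Reach=-1, Clicks=-2]  = 1
Revenue = -2*Signups - 2*Installs + 6  [with Signups=7, Installs=1]  = -10
LTV = -3*Revenue + 1  [with Revenue=-10]  = 31

31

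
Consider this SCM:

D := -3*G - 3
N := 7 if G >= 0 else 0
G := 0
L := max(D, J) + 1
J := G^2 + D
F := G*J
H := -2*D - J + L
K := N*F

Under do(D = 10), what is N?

7

Under do(D=10), the mechanism D := -3*G - 3 is discarded; D is fixed at 10.
No directed path runs from D to N, so N keeps its natural value.
N = 7 if G >= 0 else 0  [with G=0]  = 7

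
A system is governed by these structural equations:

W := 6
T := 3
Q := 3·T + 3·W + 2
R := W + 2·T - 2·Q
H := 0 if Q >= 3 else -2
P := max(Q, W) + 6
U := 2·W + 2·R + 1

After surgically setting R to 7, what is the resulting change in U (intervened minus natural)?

The intervention breaks the incoming arrows to R: R := W + 2·T - 2·Q no longer applies, and R = 7.
U = 2·W + 2·R + 1  [with W=6, R=7]  = 27
Without intervention: Q = 3·T + 3·W + 2  [with T=3, W=6]  = 29; R = W + 2·T - 2·Q  [with W=6, T=3, Q=29]  = -46; U = 2·W + 2·R + 1  [with W=6, R=-46]  = -79.
Change = 27 − (-79) = 106.

106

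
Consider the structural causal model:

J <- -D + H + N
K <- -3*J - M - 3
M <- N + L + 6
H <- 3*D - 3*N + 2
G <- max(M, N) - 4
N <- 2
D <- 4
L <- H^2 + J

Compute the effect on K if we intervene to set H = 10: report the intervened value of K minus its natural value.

-44

The intervention breaks the incoming arrows to H: H <- 3*D - 3*N + 2 no longer applies, and H = 10.
J = -D + H + N  [with D=4, H=10, N=2]  = 8
L = H^2 + J  [with H=10, J=8]  = 108
M = N + L + 6  [with N=2, L=108]  = 116
K = -3*J - M - 3  [with J=8, M=116]  = -143
Without intervention: H = 3*D - 3*N + 2  [with D=4, N=2]  = 8; J = -D + H + N  [with D=4, H=8, N=2]  = 6; L = H^2 + J  [with H=8, J=6]  = 70; M = N + L + 6  [with N=2, L=70]  = 78; K = -3*J - M - 3  [with J=6, M=78]  = -99.
Change = -143 − (-99) = -44.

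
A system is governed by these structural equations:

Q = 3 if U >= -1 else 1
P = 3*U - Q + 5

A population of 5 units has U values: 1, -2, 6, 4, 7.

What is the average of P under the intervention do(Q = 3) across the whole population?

Every unit gets Q=3 under the intervention. P values become 5, -4, 20, 14, 23; E[P|do(Q=3)] = 11.6.

11.6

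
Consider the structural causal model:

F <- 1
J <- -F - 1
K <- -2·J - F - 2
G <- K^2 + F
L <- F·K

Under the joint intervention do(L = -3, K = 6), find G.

37

Under do(L = -3, K = 6), each intervened variable's structural equation is replaced by its fixed value.
G = K^2 + F  [with K=6, F=1]  = 37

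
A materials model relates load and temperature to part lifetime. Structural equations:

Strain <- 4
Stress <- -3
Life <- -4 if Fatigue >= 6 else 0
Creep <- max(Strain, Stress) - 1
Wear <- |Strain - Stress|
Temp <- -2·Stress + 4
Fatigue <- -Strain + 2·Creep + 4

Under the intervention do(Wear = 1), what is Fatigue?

6

The intervention breaks the incoming arrows to Wear: Wear <- |Strain - Stress| no longer applies, and Wear = 1.
Since Fatigue is not a descendant of the intervened variable, it is unaffected.
Creep = max(Strain, Stress) - 1  [with Strain=4, Stress=-3]  = 3
Fatigue = -Strain + 2·Creep + 4  [with Strain=4, Creep=3]  = 6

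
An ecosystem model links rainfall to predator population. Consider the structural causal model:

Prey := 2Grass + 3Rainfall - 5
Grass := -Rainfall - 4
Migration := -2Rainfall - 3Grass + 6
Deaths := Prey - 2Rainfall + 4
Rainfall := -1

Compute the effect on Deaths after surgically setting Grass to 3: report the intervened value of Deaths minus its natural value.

12

Under do(Grass=3), the mechanism Grass := -Rainfall - 4 is discarded; Grass is fixed at 3.
Prey = 2Grass + 3Rainfall - 5  [with Grass=3, Rainfall=-1]  = -2
Deaths = Prey - 2Rainfall + 4  [with Prey=-2, Rainfall=-1]  = 4
Without intervention: Grass = -Rainfall - 4  [with Rainfall=-1]  = -3; Prey = 2Grass + 3Rainfall - 5  [with Grass=-3, Rainfall=-1]  = -14; Deaths = Prey - 2Rainfall + 4  [with Prey=-14, Rainfall=-1]  = -8.
Change = 4 − (-8) = 12.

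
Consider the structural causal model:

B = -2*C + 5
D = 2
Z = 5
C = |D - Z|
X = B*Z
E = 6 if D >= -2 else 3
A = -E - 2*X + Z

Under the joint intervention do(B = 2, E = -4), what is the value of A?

The joint intervention fixes B = 2, E = -4, removing each variable's own equation.
X = B*Z  [with B=2, Z=5]  = 10
A = -E - 2*X + Z  [with E=-4, X=10, Z=5]  = -11

-11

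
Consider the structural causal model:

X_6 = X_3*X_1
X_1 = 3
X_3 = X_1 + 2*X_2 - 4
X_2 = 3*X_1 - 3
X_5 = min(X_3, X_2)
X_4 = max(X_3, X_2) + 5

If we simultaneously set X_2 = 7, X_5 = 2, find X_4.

18

The joint intervention fixes X_2 = 7, X_5 = 2, removing each variable's own equation.
X_3 = X_1 + 2*X_2 - 4  [with X_1=3, X_2=7]  = 13
X_4 = max(X_3, X_2) + 5  [with X_3=13, X_2=7]  = 18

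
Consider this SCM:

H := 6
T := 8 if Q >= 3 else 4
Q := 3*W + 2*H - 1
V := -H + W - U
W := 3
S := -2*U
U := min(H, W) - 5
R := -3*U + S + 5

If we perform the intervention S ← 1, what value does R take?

12

Intervening sets S = 1 and removes its equation (S := -2*U).
U = min(H, W) - 5  [with H=6, W=3]  = -2
R = -3*U + S + 5  [with U=-2, S=1]  = 12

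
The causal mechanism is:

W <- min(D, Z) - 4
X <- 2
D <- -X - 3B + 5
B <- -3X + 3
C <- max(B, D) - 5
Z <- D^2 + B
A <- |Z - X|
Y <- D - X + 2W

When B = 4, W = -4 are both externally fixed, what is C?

Setting B = 4, W = -4 by intervention discards those variables' equations.
D = -X - 3B + 5  [with X=2, B=4]  = -9
C = max(B, D) - 5  [with B=4, D=-9]  = -1

-1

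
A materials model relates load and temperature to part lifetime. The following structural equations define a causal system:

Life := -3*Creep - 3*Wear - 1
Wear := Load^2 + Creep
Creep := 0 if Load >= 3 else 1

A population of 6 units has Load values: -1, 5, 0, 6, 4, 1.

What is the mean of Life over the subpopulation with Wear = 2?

-10

Observing Wear=2 restricts to units where Wear's equation naturally yields 2: Load ∈ {-1, 1}. In that subpopulation Life = -10, -10, mean -10.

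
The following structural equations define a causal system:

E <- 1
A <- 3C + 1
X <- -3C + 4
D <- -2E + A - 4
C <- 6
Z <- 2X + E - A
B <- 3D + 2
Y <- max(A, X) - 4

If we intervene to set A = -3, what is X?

-14

do(A=-3) replaces the equation A <- 3C + 1 with the constant A = -3.
X is not downstream of the intervention, so its value is determined by the original equations.
X = -3C + 4  [with C=6]  = -14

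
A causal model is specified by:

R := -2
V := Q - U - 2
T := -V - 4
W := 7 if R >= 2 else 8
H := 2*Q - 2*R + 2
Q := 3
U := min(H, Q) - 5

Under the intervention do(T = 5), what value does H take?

Intervening sets T = 5 and removes its equation (T := -V - 4).
H is not downstream of the intervention, so its value is determined by the original equations.
H = 2*Q - 2*R + 2  [with Q=3, R=-2]  = 12

12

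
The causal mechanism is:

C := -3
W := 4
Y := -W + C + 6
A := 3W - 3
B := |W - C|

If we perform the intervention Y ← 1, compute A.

9

The intervention breaks the incoming arrows to Y: Y := -W + C + 6 no longer applies, and Y = 1.
A is not downstream of the intervention, so its value is determined by the original equations.
A = 3W - 3  [with W=4]  = 9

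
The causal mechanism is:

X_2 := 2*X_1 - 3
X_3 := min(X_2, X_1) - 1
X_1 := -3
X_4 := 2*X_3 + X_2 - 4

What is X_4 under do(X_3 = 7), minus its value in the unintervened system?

34

The intervention breaks the incoming arrows to X_3: X_3 := min(X_2, X_1) - 1 no longer applies, and X_3 = 7.
X_2 = 2*X_1 - 3  [with X_1=-3]  = -9
X_4 = 2*X_3 + X_2 - 4  [with X_3=7, X_2=-9]  = 1
Without intervention: X_2 = 2*X_1 - 3  [with X_1=-3]  = -9; X_3 = min(X_2, X_1) - 1  [with X_2=-9, X_1=-3]  = -10; X_4 = 2*X_3 + X_2 - 4  [with X_3=-10, X_2=-9]  = -33.
Change = 1 − (-33) = 34.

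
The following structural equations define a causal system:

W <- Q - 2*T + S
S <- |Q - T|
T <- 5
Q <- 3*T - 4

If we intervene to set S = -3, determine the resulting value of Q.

11

Under do(S=-3), the mechanism S <- |Q - T| is discarded; S is fixed at -3.
Since Q is not a descendant of the intervened variable, it is unaffected.
Q = 3*T - 4  [with T=5]  = 11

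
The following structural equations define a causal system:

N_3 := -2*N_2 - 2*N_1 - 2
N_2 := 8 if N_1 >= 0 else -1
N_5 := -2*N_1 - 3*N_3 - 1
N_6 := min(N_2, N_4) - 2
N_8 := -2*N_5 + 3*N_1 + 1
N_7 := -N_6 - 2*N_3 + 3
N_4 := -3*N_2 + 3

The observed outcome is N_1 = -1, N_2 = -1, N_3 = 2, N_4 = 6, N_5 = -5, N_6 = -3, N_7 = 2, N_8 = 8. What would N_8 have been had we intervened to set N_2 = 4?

-52

do(N_2=4) replaces the equation N_2 := 8 if N_1 >= 0 else -1 with the constant N_2 = 4.
N_3 = -2*N_2 - 2*N_1 - 2  [with N_2=4, N_1=-1]  = -8
N_5 = -2*N_1 - 3*N_3 - 1  [with N_1=-1, N_3=-8]  = 25
N_8 = -2*N_5 + 3*N_1 + 1  [with N_5=25, N_1=-1]  = -52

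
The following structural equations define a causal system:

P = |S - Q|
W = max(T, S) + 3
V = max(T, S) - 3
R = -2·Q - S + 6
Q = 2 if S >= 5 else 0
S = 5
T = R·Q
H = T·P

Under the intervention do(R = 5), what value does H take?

30

The intervention breaks the incoming arrows to R: R = -2·Q - S + 6 no longer applies, and R = 5.
Q = 2 if S >= 5 else 0  [with S=5]  = 2
T = R·Q  [with R=5, Q=2]  = 10
P = |S - Q|  [with S=5, Q=2]  = 3
H = T·P  [with T=10, P=3]  = 30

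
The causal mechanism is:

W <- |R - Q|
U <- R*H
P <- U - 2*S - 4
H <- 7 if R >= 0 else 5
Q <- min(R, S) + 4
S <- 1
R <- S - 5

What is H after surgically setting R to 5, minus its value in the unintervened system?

2

The intervention breaks the incoming arrows to R: R <- S - 5 no longer applies, and R = 5.
H = 7 if R >= 0 else 5  [with R=5]  = 7
Without intervention: R = S - 5  [with S=1]  = -4; H = 7 if R >= 0 else 5  [with R=-4]  = 5.
Change = 7 − 5 = 2.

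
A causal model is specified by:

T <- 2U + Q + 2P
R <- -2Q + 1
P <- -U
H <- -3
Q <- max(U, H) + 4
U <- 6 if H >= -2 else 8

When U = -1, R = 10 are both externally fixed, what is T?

Setting U = -1, R = 10 by intervention discards those variables' equations.
Q = max(U, H) + 4  [with U=-1, H=-3]  = 3
P = -U  [with U=-1]  = 1
T = 2U + Q + 2P  [with U=-1, Q=3, P=1]  = 3

3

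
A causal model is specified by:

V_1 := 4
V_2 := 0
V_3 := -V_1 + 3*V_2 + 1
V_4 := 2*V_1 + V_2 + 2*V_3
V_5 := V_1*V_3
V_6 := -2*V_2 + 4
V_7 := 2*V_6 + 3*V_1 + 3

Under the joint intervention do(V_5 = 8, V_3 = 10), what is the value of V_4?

28

Under do(V_5 = 8, V_3 = 10), each intervened variable's structural equation is replaced by its fixed value.
V_4 = 2*V_1 + V_2 + 2*V_3  [with V_1=4, V_2=0, V_3=10]  = 28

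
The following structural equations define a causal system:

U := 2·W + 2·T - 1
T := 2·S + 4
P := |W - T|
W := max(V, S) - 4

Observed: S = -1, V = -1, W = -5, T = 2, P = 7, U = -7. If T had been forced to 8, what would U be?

5

Under do(T=8), the mechanism T := 2·S + 4 is discarded; T is fixed at 8.
W = max(V, S) - 4  [with V=-1, S=-1]  = -5
U = 2·W + 2·T - 1  [with W=-5, T=8]  = 5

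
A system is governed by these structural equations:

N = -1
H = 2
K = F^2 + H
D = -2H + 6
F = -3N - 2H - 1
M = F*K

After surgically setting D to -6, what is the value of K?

The intervention breaks the incoming arrows to D: D = -2H + 6 no longer applies, and D = -6.
Since K is not a descendant of the intervened variable, it is unaffected.
F = -3N - 2H - 1  [with N=-1, H=2]  = -2
K = F^2 + H  [with F=-2, H=2]  = 6

6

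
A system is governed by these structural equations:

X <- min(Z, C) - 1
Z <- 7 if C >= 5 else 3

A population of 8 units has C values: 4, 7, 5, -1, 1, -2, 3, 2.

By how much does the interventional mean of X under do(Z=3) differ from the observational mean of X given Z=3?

do(Z=3) breaks Z's dependence on C. With Z=3 fixed, X across the units is 2, 2, 2, -2, 0, -3, 2, 1, mean 0.5.
E[X|Z=3] averages over only the 6 units with Z=3 (C = 4, -1, 1, -2, 3, 2): X = 2, -2, 0, -3, 2, 1, mean 0.
Difference = 0.5 − 0 = 0.5.

0.5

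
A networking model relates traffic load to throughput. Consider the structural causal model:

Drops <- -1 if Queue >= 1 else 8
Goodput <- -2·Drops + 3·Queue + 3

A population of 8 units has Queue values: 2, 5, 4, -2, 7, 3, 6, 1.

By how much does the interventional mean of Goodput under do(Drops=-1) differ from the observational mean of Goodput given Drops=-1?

do(Drops=-1) breaks Drops's dependence on Queue. With Drops=-1 fixed, Goodput across the units is 11, 20, 17, -1, 26, 14, 23, 8, mean 14.75.
Conditioning on Drops=-1 selects the 7 unit(s) with Queue ∈ {2, 5, 4, 7, 3, 6, 1}. Their Goodput values: 11, 20, 17, 26, 14, 23, 8. Mean = 17.
Difference = 14.75 − 17 = -2.25.

-2.25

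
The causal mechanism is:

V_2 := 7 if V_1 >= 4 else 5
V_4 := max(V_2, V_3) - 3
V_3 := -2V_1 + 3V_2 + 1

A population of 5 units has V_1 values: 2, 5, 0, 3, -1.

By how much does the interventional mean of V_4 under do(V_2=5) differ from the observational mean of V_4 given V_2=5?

do(V_2=5) breaks V_2's dependence on V_1. With V_2=5 fixed, V_4 across the units is 9, 3, 13, 7, 15, mean 9.4.
E[V_4|V_2=5] averages over only the 4 units with V_2=5 (V_1 = 2, 0, 3, -1): V_4 = 9, 13, 7, 15, mean 11.
Difference = 9.4 − 11 = -1.6.

-1.6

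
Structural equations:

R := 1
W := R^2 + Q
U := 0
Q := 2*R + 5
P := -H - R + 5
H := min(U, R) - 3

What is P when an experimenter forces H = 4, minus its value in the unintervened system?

do(H=4) replaces the equation H := min(U, R) - 3 with the constant H = 4.
P = -H - R + 5  [with H=4, R=1]  = 0
Without intervention: H = min(U, R) - 3  [with U=0, R=1]  = -3; P = -H - R + 5  [with H=-3, R=1]  = 7.
Change = 0 − 7 = -7.

-7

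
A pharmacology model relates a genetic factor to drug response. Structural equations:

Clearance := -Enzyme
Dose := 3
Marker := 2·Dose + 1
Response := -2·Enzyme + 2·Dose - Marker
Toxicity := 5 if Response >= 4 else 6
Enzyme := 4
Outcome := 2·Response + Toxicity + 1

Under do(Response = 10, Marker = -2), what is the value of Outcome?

26

The joint intervention fixes Response = 10, Marker = -2, removing each variable's own equation.
Toxicity = 5 if Response >= 4 else 6  [with Response=10]  = 5
Outcome = 2·Response + Toxicity + 1  [with Response=10, Toxicity=5]  = 26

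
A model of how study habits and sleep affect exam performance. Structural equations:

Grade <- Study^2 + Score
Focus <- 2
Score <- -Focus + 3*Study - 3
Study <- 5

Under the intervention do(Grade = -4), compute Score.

10

Under do(Grade=-4), the mechanism Grade <- Study^2 + Score is discarded; Grade is fixed at -4.
Since Score is not a descendant of the intervened variable, it is unaffected.
Score = -Focus + 3*Study - 3  [with Focus=2, Study=5]  = 10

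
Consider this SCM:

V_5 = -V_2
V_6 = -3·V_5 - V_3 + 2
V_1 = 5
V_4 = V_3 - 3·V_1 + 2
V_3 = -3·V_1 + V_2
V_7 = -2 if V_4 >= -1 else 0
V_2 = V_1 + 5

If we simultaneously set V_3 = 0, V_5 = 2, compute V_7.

Under do(V_3 = 0, V_5 = 2), each intervened variable's structural equation is replaced by its fixed value.
V_4 = V_3 - 3·V_1 + 2  [with V_3=0, V_1=5]  = -13
V_7 = -2 if V_4 >= -1 else 0  [with V_4=-13]  = 0

0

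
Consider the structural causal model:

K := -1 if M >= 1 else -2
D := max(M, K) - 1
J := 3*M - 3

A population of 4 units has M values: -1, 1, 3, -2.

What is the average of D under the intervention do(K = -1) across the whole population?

-0.5

Under do(K=-1), K's equation is replaced by K=-1 for every unit. Per-unit D: -2, 0, 2, -2. Mean = -0.5.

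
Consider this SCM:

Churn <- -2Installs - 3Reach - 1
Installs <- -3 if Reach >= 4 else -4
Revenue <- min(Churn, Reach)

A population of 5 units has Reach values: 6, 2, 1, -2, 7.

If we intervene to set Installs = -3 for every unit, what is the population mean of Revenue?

The intervention sets Installs=-3 in all 5 units regardless of Reach. Recomputing Revenue per unit gives -13, -1, 1, -2, -16; average -6.2.

-6.2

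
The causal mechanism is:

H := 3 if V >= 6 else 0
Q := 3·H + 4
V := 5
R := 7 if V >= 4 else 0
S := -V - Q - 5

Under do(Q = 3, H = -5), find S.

The joint intervention fixes Q = 3, H = -5, removing each variable's own equation.
S = -V - Q - 5  [with V=5, Q=3]  = -13

-13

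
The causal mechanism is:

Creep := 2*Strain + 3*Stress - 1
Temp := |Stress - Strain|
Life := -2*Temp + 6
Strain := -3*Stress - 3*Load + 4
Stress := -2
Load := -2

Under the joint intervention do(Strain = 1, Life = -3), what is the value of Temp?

3

Setting Strain = 1, Life = -3 by intervention discards those variables' equations.
Temp = |Stress - Strain|  [with Stress=-2, Strain=1]  = 3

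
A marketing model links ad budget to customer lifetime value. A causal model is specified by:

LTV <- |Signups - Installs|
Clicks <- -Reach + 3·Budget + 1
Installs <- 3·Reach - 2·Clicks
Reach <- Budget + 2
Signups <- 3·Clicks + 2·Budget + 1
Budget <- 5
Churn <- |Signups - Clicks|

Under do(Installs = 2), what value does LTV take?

36

The intervention breaks the incoming arrows to Installs: Installs <- 3·Reach - 2·Clicks no longer applies, and Installs = 2.
Reach = Budget + 2  [with Budget=5]  = 7
Clicks = -Reach + 3·Budget + 1  [with Reach=7, Budget=5]  = 9
Signups = 3·Clicks + 2·Budget + 1  [with Clicks=9, Budget=5]  = 38
LTV = |Signups - Installs|  [with Signups=38, Installs=2]  = 36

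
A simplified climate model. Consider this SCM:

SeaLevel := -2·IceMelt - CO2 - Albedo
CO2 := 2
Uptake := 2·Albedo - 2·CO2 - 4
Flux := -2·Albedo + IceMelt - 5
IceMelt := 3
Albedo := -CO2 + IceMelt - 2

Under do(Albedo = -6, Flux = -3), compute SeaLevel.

-2

The joint intervention fixes Albedo = -6, Flux = -3, removing each variable's own equation.
SeaLevel = -2·IceMelt - CO2 - Albedo  [with IceMelt=3, CO2=2, Albedo=-6]  = -2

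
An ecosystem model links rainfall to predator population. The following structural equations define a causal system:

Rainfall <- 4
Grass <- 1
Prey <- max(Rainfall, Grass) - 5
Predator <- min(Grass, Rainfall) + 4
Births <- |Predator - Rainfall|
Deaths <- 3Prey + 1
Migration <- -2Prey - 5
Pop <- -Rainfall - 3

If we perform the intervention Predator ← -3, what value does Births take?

7

Intervening sets Predator = -3 and removes its equation (Predator <- min(Grass, Rainfall) + 4).
Births = |Predator - Rainfall|  [with Predator=-3, Rainfall=4]  = 7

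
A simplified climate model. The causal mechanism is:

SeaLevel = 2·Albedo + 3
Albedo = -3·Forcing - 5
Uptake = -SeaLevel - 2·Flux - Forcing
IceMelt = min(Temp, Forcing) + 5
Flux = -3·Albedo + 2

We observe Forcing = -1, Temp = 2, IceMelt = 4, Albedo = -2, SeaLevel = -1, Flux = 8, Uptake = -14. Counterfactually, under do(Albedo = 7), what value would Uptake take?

22

The intervention breaks the incoming arrows to Albedo: Albedo = -3·Forcing - 5 no longer applies, and Albedo = 7.
SeaLevel = 2·Albedo + 3  [with Albedo=7]  = 17
Flux = -3·Albedo + 2  [with Albedo=7]  = -19
Uptake = -SeaLevel - 2·Flux - Forcing  [with SeaLevel=17, Flux=-19, Forcing=-1]  = 22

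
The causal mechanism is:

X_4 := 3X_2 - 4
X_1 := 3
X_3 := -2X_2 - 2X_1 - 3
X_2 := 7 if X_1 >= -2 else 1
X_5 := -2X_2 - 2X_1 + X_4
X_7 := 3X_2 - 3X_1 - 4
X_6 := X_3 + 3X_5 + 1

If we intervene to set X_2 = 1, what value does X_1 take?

3

Under do(X_2=1), the mechanism X_2 := 7 if X_1 >= -2 else 1 is discarded; X_2 is fixed at 1.
X_1 is not downstream of the intervention, so its value is determined by the original equations.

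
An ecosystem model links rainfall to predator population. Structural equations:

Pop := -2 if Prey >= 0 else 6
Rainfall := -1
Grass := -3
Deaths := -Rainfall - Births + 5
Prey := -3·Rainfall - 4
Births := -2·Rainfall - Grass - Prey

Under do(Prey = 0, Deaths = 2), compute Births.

The joint intervention fixes Prey = 0, Deaths = 2, removing each variable's own equation.
Births = -2·Rainfall - Grass - Prey  [with Rainfall=-1, Grass=-3, Prey=0]  = 5

5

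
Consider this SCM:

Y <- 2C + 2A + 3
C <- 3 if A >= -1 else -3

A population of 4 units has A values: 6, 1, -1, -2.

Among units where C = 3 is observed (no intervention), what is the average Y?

13

Conditioning on C=3 selects the 3 unit(s) with A ∈ {6, 1, -1}. Their Y values: 21, 11, 7. Mean = 13.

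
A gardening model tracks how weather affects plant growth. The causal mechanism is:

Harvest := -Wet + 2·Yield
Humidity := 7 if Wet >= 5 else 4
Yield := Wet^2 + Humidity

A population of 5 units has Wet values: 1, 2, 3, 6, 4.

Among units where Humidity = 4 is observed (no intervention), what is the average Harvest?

Conditioning on Humidity=4 selects the 4 unit(s) with Wet ∈ {1, 2, 3, 4}. Their Harvest values: 9, 14, 23, 36. Mean = 20.5.

20.5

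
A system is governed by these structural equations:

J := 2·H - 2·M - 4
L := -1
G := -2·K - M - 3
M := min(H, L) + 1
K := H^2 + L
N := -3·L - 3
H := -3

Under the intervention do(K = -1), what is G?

1

The intervention breaks the incoming arrows to K: K := H^2 + L no longer applies, and K = -1.
M = min(H, L) + 1  [with H=-3, L=-1]  = -2
G = -2·K - M - 3  [with K=-1, M=-2]  = 1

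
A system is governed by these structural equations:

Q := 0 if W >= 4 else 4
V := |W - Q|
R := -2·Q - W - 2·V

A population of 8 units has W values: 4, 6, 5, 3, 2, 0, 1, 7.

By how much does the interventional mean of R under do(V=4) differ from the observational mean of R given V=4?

-1.5

do(V=4) breaks V's dependence on W. With V=4 fixed, R across the units is -12, -14, -13, -19, -18, -16, -17, -15, mean -15.5.
Observing V=4 restricts to units where V's equation naturally yields 4: W ∈ {4, 0}. In that subpopulation R = -12, -16, mean -14.
Difference = -15.5 − (-14) = -1.5.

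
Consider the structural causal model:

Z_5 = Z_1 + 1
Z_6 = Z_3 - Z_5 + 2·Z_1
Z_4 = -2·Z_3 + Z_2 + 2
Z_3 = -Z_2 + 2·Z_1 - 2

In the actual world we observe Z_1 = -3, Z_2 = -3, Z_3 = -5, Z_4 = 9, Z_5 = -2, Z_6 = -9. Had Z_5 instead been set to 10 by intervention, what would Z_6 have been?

-21

The intervention breaks the incoming arrows to Z_5: Z_5 = Z_1 + 1 no longer applies, and Z_5 = 10.
Z_3 = -Z_2 + 2·Z_1 - 2  [with Z_2=-3, Z_1=-3]  = -5
Z_6 = Z_3 - Z_5 + 2·Z_1  [with Z_3=-5, Z_5=10, Z_1=-3]  = -21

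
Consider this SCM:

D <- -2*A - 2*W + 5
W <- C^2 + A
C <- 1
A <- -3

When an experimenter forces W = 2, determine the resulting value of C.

1

Under do(W=2), the mechanism W <- C^2 + A is discarded; W is fixed at 2.
Since C is not a descendant of the intervened variable, it is unaffected.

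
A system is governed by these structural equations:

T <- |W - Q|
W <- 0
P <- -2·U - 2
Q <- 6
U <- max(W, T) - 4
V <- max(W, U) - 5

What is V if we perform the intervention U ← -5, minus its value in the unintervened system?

Intervening sets U = -5 and removes its equation (U <- max(W, T) - 4).
V = max(W, U) - 5  [with W=0, U=-5]  = -5
Without intervention: T = |W - Q|  [with W=0, Q=6]  = 6; U = max(W, T) - 4  [with W=0, T=6]  = 2; V = max(W, U) - 5  [with W=0, U=2]  = -3.
Change = -5 − (-3) = -2.

-2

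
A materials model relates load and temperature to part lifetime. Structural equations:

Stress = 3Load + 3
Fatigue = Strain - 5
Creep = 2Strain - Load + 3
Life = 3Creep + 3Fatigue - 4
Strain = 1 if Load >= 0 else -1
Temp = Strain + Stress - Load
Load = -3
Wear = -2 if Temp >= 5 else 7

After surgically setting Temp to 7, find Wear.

Under do(Temp=7), the mechanism Temp = Strain + Stress - Load is discarded; Temp is fixed at 7.
Wear = -2 if Temp >= 5 else 7  [with Temp=7]  = -2

-2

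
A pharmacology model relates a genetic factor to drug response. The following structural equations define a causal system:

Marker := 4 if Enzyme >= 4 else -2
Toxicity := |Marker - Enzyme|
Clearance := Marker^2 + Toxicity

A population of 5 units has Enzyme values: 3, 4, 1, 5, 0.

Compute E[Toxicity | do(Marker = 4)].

1.8

Every unit gets Marker=4 under the intervention. Toxicity values become 1, 0, 3, 1, 4; E[Toxicity|do(Marker=4)] = 1.8.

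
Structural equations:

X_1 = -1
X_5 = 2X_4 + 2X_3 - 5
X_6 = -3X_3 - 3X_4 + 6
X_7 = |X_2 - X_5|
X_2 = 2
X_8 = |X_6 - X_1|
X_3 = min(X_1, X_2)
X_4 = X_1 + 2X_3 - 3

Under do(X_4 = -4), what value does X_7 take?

The intervention breaks the incoming arrows to X_4: X_4 = X_1 + 2X_3 - 3 no longer applies, and X_4 = -4.
X_3 = min(X_1, X_2)  [with X_1=-1, X_2=2]  = -1
X_5 = 2X_4 + 2X_3 - 5  [with X_4=-4, X_3=-1]  = -15
X_7 = |X_2 - X_5|  [with X_2=2, X_5=-15]  = 17

17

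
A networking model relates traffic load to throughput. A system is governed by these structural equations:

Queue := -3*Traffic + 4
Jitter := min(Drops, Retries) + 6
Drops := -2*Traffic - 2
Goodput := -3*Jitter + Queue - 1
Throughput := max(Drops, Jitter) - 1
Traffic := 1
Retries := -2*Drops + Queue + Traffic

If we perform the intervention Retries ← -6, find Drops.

Under do(Retries=-6), the mechanism Retries := -2*Drops + Queue + Traffic is discarded; Retries is fixed at -6.
Since Drops is not a descendant of the intervened variable, it is unaffected.
Drops = -2*Traffic - 2  [with Traffic=1]  = -4

-4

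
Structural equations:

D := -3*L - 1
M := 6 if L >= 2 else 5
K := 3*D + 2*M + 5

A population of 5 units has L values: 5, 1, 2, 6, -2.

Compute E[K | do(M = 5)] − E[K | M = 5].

-26.1

Under do(M=5), M's equation is replaced by M=5 for every unit. Per-unit K: -33, 3, -6, -42, 30. Mean = -9.6.
Observing M=5 restricts to units where M's equation naturally yields 5: L ∈ {1, -2}. In that subpopulation K = 3, 30, mean 16.5.
Difference = -9.6 − 16.5 = -26.1.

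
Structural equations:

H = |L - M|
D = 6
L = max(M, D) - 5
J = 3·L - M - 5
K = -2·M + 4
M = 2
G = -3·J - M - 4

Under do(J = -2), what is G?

The intervention breaks the incoming arrows to J: J = 3·L - M - 5 no longer applies, and J = -2.
G = -3·J - M - 4  [with J=-2, M=2]  = 0

0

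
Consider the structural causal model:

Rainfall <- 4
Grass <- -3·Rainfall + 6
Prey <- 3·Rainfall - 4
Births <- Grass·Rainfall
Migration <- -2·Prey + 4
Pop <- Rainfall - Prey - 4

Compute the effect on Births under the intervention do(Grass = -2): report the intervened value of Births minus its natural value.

Under do(Grass=-2), the mechanism Grass <- -3·Rainfall + 6 is discarded; Grass is fixed at -2.
Births = Grass·Rainfall  [with Grass=-2, Rainfall=4]  = -8
Without intervention: Grass = -3·Rainfall + 6  [with Rainfall=4]  = -6; Births = Grass·Rainfall  [with Grass=-6, Rainfall=4]  = -24.
Change = -8 − (-24) = 16.

16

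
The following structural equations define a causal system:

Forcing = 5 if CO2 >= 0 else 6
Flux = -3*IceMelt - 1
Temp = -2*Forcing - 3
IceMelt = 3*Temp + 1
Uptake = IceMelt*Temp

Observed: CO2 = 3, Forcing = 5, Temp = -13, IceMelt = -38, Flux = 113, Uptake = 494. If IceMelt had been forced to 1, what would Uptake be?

Under do(IceMelt=1), the mechanism IceMelt = 3*Temp + 1 is discarded; IceMelt is fixed at 1.
Forcing = 5 if CO2 >= 0 else 6  [with CO2=3]  = 5
Temp = -2*Forcing - 3  [with Forcing=5]  = -13
Uptake = IceMelt*Temp  [with IceMelt=1, Temp=-13]  = -13

-13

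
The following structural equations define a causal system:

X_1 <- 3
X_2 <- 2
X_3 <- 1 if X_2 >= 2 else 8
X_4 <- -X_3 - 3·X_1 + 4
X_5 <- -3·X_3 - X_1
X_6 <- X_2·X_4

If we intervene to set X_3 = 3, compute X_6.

The intervention breaks the incoming arrows to X_3: X_3 <- 1 if X_2 >= 2 else 8 no longer applies, and X_3 = 3.
X_4 = -X_3 - 3·X_1 + 4  [with X_3=3, X_1=3]  = -8
X_6 = X_2·X_4  [with X_2=2, X_4=-8]  = -16

-16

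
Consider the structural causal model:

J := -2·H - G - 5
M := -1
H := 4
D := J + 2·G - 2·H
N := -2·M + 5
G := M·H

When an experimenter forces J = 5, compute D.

-11

Under do(J=5), the mechanism J := -2·H - G - 5 is discarded; J is fixed at 5.
G = M·H  [with M=-1, H=4]  = -4
D = J + 2·G - 2·H  [with J=5, G=-4, H=4]  = -11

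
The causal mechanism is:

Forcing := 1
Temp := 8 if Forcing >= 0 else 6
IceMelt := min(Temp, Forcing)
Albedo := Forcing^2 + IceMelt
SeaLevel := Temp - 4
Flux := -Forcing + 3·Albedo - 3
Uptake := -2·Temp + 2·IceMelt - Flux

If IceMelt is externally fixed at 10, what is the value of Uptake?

-25

The intervention breaks the incoming arrows to IceMelt: IceMelt := min(Temp, Forcing) no longer applies, and IceMelt = 10.
Temp = 8 if Forcing >= 0 else 6  [with Forcing=1]  = 8
Albedo = Forcing^2 + IceMelt  [with Forcing=1, IceMelt=10]  = 11
Flux = -Forcing + 3·Albedo - 3  [with Forcing=1, Albedo=11]  = 29
Uptake = -2·Temp + 2·IceMelt - Flux  [with Temp=8, IceMelt=10, Flux=29]  = -25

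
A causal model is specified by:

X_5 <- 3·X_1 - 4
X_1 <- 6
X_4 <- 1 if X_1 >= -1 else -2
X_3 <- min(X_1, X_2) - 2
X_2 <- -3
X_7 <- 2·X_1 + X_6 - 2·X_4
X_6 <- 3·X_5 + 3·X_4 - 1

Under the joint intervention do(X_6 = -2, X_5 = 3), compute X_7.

8

Setting X_6 = -2, X_5 = 3 by intervention discards those variables' equations.
X_4 = 1 if X_1 >= -1 else -2  [with X_1=6]  = 1
X_7 = 2·X_1 + X_6 - 2·X_4  [with X_1=6, X_6=-2, X_4=1]  = 8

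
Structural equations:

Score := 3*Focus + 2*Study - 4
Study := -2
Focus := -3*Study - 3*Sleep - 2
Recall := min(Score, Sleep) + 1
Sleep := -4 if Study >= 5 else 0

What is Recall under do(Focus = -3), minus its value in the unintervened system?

-17

do(Focus=-3) replaces the equation Focus := -3*Study - 3*Sleep - 2 with the constant Focus = -3.
Sleep = -4 if Study >= 5 else 0  [with Study=-2]  = 0
Score = 3*Focus + 2*Study - 4  [with Focus=-3, Study=-2]  = -17
Recall = min(Score, Sleep) + 1  [with Score=-17, Sleep=0]  = -16
Without intervention: Sleep = -4 if Study >= 5 else 0  [with Study=-2]  = 0; Focus = -3*Study - 3*Sleep - 2  [with Study=-2, Sleep=0]  = 4; Score = 3*Focus + 2*Study - 4  [with Focus=4, Study=-2]  = 4; Recall = min(Score, Sleep) + 1  [with Score=4, Sleep=0]  = 1.
Change = -16 − 1 = -17.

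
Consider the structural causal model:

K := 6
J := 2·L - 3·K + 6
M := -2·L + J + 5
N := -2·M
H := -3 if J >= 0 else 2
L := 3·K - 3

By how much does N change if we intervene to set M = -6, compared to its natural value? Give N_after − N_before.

Intervening sets M = -6 and removes its equation (M := -2·L + J + 5).
N = -2·M  [with M=-6]  = 12
Without intervention: L = 3·K - 3  [with K=6]  = 15; J = 2·L - 3·K + 6  [with L=15, K=6]  = 18; M = -2·L + J + 5  [with L=15, J=18]  = -7; N = -2·M  [with M=-7]  = 14.
Change = 12 − 14 = -2.

-2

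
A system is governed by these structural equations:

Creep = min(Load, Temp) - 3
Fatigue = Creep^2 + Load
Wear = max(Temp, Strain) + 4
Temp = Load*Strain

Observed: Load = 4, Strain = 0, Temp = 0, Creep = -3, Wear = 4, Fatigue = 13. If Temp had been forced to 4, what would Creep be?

The intervention breaks the incoming arrows to Temp: Temp = Load*Strain no longer applies, and Temp = 4.
Creep = min(Load, Temp) - 3  [with Load=4, Temp=4]  = 1

1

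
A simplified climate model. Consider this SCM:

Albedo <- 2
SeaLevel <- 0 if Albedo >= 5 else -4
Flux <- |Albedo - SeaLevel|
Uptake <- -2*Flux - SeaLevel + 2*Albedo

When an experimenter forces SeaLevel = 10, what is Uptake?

Under do(SeaLevel=10), the mechanism SeaLevel <- 0 if Albedo >= 5 else -4 is discarded; SeaLevel is fixed at 10.
Flux = |Albedo - SeaLevel|  [with Albedo=2, SeaLevel=10]  = 8
Uptake = -2*Flux - SeaLevel + 2*Albedo  [with Flux=8, SeaLevel=10, Albedo=2]  = -22

-22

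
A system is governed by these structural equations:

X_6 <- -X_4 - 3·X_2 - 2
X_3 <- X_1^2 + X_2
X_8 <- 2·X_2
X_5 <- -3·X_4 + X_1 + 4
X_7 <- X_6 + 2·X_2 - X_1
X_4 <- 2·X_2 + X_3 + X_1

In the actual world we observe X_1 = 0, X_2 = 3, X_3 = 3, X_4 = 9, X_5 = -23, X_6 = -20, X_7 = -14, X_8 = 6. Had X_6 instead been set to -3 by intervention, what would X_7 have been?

Intervening sets X_6 = -3 and removes its equation (X_6 <- -X_4 - 3·X_2 - 2).
X_7 = X_6 + 2·X_2 - X_1  [with X_6=-3, X_2=3, X_1=0]  = 3

3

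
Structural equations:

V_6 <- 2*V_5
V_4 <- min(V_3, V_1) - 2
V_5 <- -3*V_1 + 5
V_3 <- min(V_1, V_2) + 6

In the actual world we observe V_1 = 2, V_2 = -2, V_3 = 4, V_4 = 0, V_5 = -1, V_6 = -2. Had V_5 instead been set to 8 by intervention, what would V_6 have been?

16

The intervention breaks the incoming arrows to V_5: V_5 <- -3*V_1 + 5 no longer applies, and V_5 = 8.
V_6 = 2*V_5  [with V_5=8]  = 16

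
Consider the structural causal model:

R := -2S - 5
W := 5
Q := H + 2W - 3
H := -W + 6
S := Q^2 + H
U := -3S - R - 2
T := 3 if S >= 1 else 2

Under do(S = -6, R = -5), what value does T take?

2

The joint intervention fixes S = -6, R = -5, removing each variable's own equation.
T = 3 if S >= 1 else 2  [with S=-6]  = 2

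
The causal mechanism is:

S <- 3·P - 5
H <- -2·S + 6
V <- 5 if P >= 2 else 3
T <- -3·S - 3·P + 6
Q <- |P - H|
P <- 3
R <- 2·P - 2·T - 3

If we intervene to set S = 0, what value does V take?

5

Under do(S=0), the mechanism S <- 3·P - 5 is discarded; S is fixed at 0.
No directed path runs from S to V, so V keeps its natural value.
V = 5 if P >= 2 else 3  [with P=3]  = 5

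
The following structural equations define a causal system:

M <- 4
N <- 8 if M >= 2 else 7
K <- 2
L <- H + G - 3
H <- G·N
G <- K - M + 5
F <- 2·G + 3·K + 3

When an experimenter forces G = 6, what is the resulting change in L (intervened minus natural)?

27

The intervention breaks the incoming arrows to G: G <- K - M + 5 no longer applies, and G = 6.
N = 8 if M >= 2 else 7  [with M=4]  = 8
H = G·N  [with G=6, N=8]  = 48
L = H + G - 3  [with H=48, G=6]  = 51
Without intervention: G = K - M + 5  [with K=2, M=4]  = 3; N = 8 if M >= 2 else 7  [with M=4]  = 8; H = G·N  [with G=3, N=8]  = 24; L = H + G - 3  [with H=24, G=3]  = 24.
Change = 51 − 24 = 27.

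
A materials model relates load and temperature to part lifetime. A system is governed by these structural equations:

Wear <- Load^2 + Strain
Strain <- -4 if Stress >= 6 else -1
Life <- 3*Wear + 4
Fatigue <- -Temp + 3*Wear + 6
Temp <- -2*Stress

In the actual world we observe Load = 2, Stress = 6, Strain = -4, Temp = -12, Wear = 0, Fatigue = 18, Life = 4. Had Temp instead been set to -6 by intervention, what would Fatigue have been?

12

Under do(Temp=-6), the mechanism Temp <- -2*Stress is discarded; Temp is fixed at -6.
Strain = -4 if Stress >= 6 else -1  [with Stress=6]  = -4
Wear = Load^2 + Strain  [with Load=2, Strain=-4]  = 0
Fatigue = -Temp + 3*Wear + 6  [with Temp=-6, Wear=0]  = 12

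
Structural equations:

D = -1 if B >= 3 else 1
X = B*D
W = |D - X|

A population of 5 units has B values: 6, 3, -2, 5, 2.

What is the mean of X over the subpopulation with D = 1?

Conditioning on D=1 selects the 2 unit(s) with B ∈ {-2, 2}. Their X values: -2, 2. Mean = 0.

0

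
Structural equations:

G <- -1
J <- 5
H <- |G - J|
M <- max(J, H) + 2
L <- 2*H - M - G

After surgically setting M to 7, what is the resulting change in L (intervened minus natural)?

1

Intervening sets M = 7 and removes its equation (M <- max(J, H) + 2).
H = |G - J|  [with G=-1, J=5]  = 6
L = 2*H - M - G  [with H=6, M=7, G=-1]  = 6
Without intervention: H = |G - J|  [with G=-1, J=5]  = 6; M = max(J, H) + 2  [with J=5, H=6]  = 8; L = 2*H - M - G  [with H=6, M=8, G=-1]  = 5.
Change = 6 − 5 = 1.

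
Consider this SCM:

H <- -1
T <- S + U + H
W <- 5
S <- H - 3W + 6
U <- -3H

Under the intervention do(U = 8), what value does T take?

-3

Intervening sets U = 8 and removes its equation (U <- -3H).
S = H - 3W + 6  [with H=-1, W=5]  = -10
T = S + U + H  [with S=-10, U=8, H=-1]  = -3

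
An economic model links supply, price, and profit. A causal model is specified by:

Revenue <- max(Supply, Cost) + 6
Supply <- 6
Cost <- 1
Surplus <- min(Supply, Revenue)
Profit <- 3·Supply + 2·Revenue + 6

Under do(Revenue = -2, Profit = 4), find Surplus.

-2

Setting Revenue = -2, Profit = 4 by intervention discards those variables' equations.
Surplus = min(Supply, Revenue)  [with Supply=6, Revenue=-2]  = -2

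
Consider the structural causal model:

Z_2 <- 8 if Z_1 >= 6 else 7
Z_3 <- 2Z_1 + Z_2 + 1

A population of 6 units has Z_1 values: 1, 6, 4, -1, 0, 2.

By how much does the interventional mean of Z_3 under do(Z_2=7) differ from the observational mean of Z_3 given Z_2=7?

1.6

Under do(Z_2=7), Z_2's equation is replaced by Z_2=7 for every unit. Per-unit Z_3: 10, 20, 16, 6, 8, 12. Mean = 12.
E[Z_3|Z_2=7] averages over only the 5 units with Z_2=7 (Z_1 = 1, 4, -1, 0, 2): Z_3 = 10, 16, 6, 8, 12, mean 10.4.
Difference = 12 − 10.4 = 1.6.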